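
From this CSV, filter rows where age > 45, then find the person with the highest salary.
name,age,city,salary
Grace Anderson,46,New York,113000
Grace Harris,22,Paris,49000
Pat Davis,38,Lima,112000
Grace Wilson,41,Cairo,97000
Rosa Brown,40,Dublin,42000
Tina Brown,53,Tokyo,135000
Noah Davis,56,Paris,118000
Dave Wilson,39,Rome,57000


Filter: age > 45
Sort by: salary (descending)

Filtered records (3):
  Tina Brown, age 53, salary $135000
  Noah Davis, age 56, salary $118000
  Grace Anderson, age 46, salary $113000

Highest salary: Tina Brown ($135000)

Tina Brown


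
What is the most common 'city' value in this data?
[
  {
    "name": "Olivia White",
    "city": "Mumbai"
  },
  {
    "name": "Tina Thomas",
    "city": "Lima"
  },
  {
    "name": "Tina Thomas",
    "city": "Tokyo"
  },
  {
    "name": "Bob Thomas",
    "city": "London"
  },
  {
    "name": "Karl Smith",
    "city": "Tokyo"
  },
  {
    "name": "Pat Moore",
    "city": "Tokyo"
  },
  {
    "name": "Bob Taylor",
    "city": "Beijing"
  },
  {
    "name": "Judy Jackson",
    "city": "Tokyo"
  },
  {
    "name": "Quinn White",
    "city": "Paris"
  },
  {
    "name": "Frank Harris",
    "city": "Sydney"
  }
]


Counting 'city' values across 10 records:

  Tokyo: 4 ####
  Mumbai: 1 #
  Lima: 1 #
  London: 1 #
  Beijing: 1 #
  Paris: 1 #
  Sydney: 1 #

Most common: Tokyo (4 times)

Tokyo (4 times)


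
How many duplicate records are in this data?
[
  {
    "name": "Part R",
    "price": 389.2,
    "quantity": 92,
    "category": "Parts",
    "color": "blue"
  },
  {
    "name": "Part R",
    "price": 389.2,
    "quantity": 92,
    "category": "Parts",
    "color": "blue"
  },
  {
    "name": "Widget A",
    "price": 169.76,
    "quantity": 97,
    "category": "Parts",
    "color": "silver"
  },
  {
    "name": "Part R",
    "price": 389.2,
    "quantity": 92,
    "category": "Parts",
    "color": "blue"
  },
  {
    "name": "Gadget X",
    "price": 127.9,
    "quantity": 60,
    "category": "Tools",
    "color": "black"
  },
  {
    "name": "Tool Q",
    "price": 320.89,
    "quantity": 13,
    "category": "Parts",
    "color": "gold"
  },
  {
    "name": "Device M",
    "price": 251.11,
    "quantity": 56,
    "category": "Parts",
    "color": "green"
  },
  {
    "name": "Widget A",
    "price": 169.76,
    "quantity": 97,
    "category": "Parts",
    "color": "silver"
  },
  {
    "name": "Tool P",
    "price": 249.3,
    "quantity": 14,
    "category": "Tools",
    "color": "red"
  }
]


Checking 9 records for duplicates:

  Row 1: Part R ($389.2, qty 92)
  Row 2: Part R ($389.2, qty 92) <-- DUPLICATE
  Row 3: Widget A ($169.76, qty 97)
  Row 4: Part R ($389.2, qty 92) <-- DUPLICATE
  Row 5: Gadget X ($127.9, qty 60)
  Row 6: Tool Q ($320.89, qty 13)
  Row 7: Device M ($251.11, qty 56)
  Row 8: Widget A ($169.76, qty 97) <-- DUPLICATE
  Row 9: Tool P ($249.3, qty 14)

Duplicates found: 3
Unique records: 6

3 duplicates, 6 unique


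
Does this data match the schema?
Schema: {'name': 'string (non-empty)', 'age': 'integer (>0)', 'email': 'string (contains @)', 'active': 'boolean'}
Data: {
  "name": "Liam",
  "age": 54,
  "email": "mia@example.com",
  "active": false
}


Validating each field against schema:
  name: OK (non-empty string)
  age: OK (positive integer)
  email: OK (string with @)
  active: OK (boolean)

Result: VALID

VALID


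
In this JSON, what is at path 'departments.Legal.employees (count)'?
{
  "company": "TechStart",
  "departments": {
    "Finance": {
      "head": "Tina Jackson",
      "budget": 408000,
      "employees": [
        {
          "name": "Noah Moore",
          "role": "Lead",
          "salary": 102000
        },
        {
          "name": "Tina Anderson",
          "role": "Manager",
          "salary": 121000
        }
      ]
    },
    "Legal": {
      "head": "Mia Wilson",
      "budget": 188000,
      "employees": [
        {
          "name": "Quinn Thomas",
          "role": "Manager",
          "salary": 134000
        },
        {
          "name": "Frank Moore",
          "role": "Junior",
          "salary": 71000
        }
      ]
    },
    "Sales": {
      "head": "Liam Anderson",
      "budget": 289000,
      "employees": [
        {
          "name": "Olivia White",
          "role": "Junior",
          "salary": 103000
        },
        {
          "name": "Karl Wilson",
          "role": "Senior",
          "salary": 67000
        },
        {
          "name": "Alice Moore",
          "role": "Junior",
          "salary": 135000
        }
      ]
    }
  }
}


Path: departments.Legal.employees (count)

Navigate:
  -> departments
  -> Legal
  -> employees (array, length 2)

2


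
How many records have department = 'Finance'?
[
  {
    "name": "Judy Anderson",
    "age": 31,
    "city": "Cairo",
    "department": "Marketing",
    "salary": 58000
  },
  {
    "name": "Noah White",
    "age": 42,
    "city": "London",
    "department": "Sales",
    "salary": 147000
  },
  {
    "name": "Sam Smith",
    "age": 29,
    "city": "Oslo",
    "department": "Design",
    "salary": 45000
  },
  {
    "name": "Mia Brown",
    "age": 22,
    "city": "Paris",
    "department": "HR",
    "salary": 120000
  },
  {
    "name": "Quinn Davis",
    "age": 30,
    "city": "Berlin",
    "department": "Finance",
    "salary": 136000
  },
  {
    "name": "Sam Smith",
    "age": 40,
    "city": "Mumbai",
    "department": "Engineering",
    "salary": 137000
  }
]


Data: 6 records
Condition: department = 'Finance'

Checking each record:
  Judy Anderson: Marketing
  Noah White: Sales
  Sam Smith: Design
  Mia Brown: HR
  Quinn Davis: Finance MATCH
  Sam Smith: Engineering

Count: 1

1


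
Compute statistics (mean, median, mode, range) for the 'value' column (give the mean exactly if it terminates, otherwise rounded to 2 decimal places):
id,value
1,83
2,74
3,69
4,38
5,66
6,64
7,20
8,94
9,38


Data: [83, 74, 69, 38, 66, 64, 20, 94, 38]
Count: 9
Sum: 546
Mean: 546/9 ≈ 60.67 (rounded to 2 decimal places)
Sorted: [20, 38, 38, 64, 66, 69, 74, 83, 94]
Median: 66.0
Mode: 38 (2 times)
Range: 94 - 20 = 74
Min: 20, Max: 94

mean≈60.67, median=66.0, mode=38, range=74


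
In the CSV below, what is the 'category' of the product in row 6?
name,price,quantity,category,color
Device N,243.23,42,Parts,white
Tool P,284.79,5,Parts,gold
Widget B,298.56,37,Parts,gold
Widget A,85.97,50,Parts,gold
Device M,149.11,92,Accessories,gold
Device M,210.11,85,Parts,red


Query: Row 6 ('Device M'), column 'category'
Value: Parts

Parts


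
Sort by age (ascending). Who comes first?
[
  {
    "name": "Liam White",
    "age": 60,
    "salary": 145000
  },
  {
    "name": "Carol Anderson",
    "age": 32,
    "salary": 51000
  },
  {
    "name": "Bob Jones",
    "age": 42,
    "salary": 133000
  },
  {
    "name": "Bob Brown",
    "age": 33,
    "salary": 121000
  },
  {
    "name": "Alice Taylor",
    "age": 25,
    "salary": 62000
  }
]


Sort by: age (ascending)

Sorted order:
  1. Alice Taylor (age = 25)
  2. Carol Anderson (age = 32)
  3. Bob Brown (age = 33)
  4. Bob Jones (age = 42)
  5. Liam White (age = 60)

First: Alice Taylor

Alice Taylor


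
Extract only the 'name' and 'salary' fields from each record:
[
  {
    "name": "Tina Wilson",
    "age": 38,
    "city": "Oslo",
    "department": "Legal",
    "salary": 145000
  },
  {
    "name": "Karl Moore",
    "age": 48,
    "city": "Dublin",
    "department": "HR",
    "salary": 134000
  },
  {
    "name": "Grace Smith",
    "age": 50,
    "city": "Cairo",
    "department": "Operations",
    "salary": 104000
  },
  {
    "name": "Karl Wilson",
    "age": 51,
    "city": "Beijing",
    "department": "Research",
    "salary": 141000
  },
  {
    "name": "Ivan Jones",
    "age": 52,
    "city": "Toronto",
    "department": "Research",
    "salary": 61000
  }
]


Original: 5 records with fields: name, age, city, department, salary
Keep: ['name', 'salary']
Drop: ['age', 'city', 'department']
Result: 5 records, 2 fields each

[
  {
    "name": "Tina Wilson",
    "salary": 145000
  },
  {
    "name": "Karl Moore",
    "salary": 134000
  },
  {
    "name": "Grace Smith",
    "salary": 104000
  },
  {
    "name": "Karl Wilson",
    "salary": 141000
  },
  {
    "name": "Ivan Jones",
    "salary": 61000
  }
]


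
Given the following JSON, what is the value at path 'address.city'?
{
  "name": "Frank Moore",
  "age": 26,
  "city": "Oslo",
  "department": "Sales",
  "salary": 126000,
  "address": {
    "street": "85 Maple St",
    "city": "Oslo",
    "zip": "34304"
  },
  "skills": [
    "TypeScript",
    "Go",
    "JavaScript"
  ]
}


Query: address.city
Path: address -> city
Value: Oslo

Oslo


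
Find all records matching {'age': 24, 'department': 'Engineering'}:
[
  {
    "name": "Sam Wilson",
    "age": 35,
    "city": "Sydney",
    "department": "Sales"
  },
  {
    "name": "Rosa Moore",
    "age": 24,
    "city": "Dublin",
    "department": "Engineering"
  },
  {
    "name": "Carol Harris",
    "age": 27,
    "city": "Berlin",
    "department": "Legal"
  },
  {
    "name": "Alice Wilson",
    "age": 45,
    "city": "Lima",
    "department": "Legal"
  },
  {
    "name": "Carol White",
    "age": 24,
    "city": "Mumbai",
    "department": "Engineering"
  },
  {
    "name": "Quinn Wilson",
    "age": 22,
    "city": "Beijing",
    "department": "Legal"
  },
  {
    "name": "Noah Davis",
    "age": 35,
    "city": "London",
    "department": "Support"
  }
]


Search criteria: {'age': 24, 'department': 'Engineering'}

Checking 7 records:
  Sam Wilson: {age: 35, department: Sales}
  Rosa Moore: {age: 24, department: Engineering} <-- MATCH
  Carol Harris: {age: 27, department: Legal}
  Alice Wilson: {age: 45, department: Legal}
  Carol White: {age: 24, department: Engineering} <-- MATCH
  Quinn Wilson: {age: 22, department: Legal}
  Noah Davis: {age: 35, department: Support}

Matches: ["Rosa Moore", "Carol White"]

["Rosa Moore", "Carol White"]


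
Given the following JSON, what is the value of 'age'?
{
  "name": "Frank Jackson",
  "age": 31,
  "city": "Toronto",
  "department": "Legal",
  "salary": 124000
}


Looking up field 'age'
Value: 31

31


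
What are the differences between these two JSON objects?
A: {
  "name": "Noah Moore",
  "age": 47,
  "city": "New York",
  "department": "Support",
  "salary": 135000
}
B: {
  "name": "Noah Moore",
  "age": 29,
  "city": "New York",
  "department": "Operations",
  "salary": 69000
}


Comparing each field (in key order):
  name: same
  age: DIFFERENT
  city: same
  department: DIFFERENT
  salary: DIFFERENT
Differences:
  age: 47 -> 29
  department: Support -> Operations
  salary: 135000 -> 69000

3 field(s) changed

3 changes: age, department, salary


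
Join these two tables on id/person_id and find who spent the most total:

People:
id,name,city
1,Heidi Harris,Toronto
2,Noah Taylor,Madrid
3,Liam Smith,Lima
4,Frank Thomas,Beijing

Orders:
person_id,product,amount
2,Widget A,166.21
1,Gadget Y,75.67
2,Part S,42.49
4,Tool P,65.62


Join on: people.id = orders.person_id

Joined rows:
  Noah Taylor (Madrid) bought Widget A for $166.21
  Heidi Harris (Toronto) bought Gadget Y for $75.67
  Noah Taylor (Madrid) bought Part S for $42.49
  Frank Thomas (Beijing) bought Tool P for $65.62

Total per person:
  Noah Taylor: $208.70
  Heidi Harris: $75.67
  Frank Thomas: $65.62

Top spender: Noah Taylor ($208.70)

Noah Taylor ($208.70)


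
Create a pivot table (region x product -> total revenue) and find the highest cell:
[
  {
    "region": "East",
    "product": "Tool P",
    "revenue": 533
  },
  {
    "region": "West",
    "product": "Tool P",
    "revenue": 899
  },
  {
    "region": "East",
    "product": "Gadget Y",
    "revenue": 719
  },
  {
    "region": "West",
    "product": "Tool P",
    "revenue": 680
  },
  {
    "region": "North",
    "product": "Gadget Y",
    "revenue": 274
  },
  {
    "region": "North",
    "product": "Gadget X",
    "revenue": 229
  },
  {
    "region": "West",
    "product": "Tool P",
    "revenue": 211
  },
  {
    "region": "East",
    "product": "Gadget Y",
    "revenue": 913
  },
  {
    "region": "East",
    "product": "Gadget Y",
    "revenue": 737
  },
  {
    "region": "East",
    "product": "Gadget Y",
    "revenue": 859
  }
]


Pivot: region (rows) x product (columns) -> total revenue

     Gadget X      Gadget Y      Tool P      
East             0          3228           533  
North          229           274             0  
West             0             0          1790  

Highest: East / Gadget Y = $3228

East / Gadget Y = $3228


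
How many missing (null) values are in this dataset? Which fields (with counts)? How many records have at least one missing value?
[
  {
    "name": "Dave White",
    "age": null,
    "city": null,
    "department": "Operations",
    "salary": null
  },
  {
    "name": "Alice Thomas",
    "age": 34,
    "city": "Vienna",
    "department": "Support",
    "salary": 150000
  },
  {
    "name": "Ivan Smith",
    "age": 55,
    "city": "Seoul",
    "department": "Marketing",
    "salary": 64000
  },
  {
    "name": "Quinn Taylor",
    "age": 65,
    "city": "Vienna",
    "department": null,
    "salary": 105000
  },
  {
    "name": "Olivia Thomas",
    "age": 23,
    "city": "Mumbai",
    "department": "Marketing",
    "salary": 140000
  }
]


Checking for missing (null) values in 5 records:

  Dave White: age, city, salary
  Alice Thomas: complete
  Ivan Smith: complete
  Quinn Taylor: department
  Olivia Thomas: complete

Per field:
  name: 0 missing
  age: 1 missing
  city: 1 missing
  department: 1 missing
  salary: 1 missing

Total missing values: 4
Records with any missing: 2

4 missing values (age: 1, city: 1, department: 1, salary: 1); 2 incomplete records


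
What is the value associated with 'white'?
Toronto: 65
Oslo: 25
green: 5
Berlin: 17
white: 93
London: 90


Looking up key 'white'
Value: 93

93


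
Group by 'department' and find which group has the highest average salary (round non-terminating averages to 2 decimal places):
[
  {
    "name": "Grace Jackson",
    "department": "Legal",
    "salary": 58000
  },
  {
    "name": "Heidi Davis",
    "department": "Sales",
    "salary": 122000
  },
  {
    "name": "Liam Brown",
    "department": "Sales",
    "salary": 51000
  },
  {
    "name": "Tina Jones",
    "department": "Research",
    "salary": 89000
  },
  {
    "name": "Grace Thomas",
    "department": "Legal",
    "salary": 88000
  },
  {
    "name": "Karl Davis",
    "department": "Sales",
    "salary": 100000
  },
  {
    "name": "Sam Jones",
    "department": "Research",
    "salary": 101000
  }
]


Group by: department

Groups:
  Legal: 2 people, avg salary = 146000/2 = $73000
  Research: 2 people, avg salary = 190000/2 = $95000
  Sales: 3 people, avg salary = 273000/3 = $91000

Highest average salary: Research ($95000)

Research ($95000)


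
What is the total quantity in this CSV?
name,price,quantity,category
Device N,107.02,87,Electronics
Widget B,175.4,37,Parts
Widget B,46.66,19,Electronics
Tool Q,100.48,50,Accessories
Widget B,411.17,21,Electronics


Computing total quantity:
Values: [87, 37, 19, 50, 21]
Sum = 214

214


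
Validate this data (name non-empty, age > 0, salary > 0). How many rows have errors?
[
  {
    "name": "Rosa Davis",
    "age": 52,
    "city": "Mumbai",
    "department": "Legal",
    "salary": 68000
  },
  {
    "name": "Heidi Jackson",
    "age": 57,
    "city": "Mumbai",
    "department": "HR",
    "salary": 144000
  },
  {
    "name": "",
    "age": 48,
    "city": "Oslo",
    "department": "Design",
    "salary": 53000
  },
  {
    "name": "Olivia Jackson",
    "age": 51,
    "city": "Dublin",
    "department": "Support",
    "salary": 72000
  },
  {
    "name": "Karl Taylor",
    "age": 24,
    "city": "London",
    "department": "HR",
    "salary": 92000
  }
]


Validating 5 records:
Rules: name non-empty, age > 0, salary > 0

  Row 1 (Rosa Davis): OK
  Row 2 (Heidi Jackson): OK
  Row 3 (???): empty name
  Row 4 (Olivia Jackson): OK
  Row 5 (Karl Taylor): OK

Total errors: 1

1 errors


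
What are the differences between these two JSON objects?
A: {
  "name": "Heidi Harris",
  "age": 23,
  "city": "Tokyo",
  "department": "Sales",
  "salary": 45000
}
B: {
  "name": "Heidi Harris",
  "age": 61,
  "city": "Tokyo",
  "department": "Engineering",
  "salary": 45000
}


Comparing each field (in key order):
  name: same
  age: DIFFERENT
  city: same
  department: DIFFERENT
  salary: same
Differences:
  age: 23 -> 61
  department: Sales -> Engineering

2 field(s) changed

2 changes: age, department


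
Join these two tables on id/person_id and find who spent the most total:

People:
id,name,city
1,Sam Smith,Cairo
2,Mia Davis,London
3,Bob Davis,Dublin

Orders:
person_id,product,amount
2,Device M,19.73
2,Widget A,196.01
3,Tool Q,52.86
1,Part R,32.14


Join on: people.id = orders.person_id

Joined rows:
  Mia Davis (London) bought Device M for $19.73
  Mia Davis (London) bought Widget A for $196.01
  Bob Davis (Dublin) bought Tool Q for $52.86
  Sam Smith (Cairo) bought Part R for $32.14

Total per person:
  Mia Davis: $215.74
  Bob Davis: $52.86
  Sam Smith: $32.14

Top spender: Mia Davis ($215.74)

Mia Davis ($215.74)


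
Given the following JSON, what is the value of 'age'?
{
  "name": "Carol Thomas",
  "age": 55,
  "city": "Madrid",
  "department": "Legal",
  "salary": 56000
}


Looking up field 'age'
Value: 55

55


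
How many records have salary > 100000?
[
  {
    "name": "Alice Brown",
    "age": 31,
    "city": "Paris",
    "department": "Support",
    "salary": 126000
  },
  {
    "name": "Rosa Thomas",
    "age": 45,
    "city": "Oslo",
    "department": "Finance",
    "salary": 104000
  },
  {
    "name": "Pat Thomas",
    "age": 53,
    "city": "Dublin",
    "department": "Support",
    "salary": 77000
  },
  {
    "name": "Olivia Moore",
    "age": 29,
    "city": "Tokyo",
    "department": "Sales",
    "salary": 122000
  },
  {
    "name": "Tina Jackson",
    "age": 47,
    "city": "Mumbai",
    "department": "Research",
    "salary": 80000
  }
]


Data: 5 records
Condition: salary > 100000

Checking each record:
  Alice Brown: 126000 MATCH
  Rosa Thomas: 104000 MATCH
  Pat Thomas: 77000
  Olivia Moore: 122000 MATCH
  Tina Jackson: 80000

Count: 3

3


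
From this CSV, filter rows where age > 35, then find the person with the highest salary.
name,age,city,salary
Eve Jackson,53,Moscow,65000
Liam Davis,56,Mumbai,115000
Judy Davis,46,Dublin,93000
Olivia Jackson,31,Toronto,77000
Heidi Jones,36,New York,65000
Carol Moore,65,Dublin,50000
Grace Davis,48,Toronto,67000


Filter: age > 35
Sort by: salary (descending)

Filtered records (6):
  Liam Davis, age 56, salary $115000
  Judy Davis, age 46, salary $93000
  Grace Davis, age 48, salary $67000
  Eve Jackson, age 53, salary $65000
  Heidi Jones, age 36, salary $65000
  Carol Moore, age 65, salary $50000

Highest salary: Liam Davis ($115000)

Liam Davis


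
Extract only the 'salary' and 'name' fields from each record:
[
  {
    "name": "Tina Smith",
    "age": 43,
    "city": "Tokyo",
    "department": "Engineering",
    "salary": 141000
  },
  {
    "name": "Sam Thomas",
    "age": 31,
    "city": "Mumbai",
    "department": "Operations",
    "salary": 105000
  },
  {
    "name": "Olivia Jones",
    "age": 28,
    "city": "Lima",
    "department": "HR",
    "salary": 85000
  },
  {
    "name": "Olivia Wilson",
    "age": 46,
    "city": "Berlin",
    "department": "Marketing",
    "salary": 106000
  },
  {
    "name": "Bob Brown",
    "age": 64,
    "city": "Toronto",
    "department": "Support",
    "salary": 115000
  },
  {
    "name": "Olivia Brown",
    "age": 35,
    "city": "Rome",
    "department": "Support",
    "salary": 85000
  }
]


Original: 6 records with fields: name, age, city, department, salary
Keep: ['salary', 'name']
Drop: ['age', 'city', 'department']
Result: 6 records, 2 fields each

[
  {
    "salary": 141000,
    "name": "Tina Smith"
  },
  {
    "salary": 105000,
    "name": "Sam Thomas"
  },
  {
    "salary": 85000,
    "name": "Olivia Jones"
  },
  {
    "salary": 106000,
    "name": "Olivia Wilson"
  },
  {
    "salary": 115000,
    "name": "Bob Brown"
  },
  {
    "salary": 85000,
    "name": "Olivia Brown"
  }
]


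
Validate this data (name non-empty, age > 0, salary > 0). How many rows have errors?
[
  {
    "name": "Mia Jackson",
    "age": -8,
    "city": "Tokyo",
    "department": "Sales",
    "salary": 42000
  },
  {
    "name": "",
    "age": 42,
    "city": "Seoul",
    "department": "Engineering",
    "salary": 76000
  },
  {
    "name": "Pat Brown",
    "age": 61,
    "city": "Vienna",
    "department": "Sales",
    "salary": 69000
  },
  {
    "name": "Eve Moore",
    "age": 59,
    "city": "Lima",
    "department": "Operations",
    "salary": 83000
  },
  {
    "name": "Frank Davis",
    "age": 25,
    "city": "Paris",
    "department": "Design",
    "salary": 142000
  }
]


Validating 5 records:
Rules: name non-empty, age > 0, salary > 0

  Row 1 (Mia Jackson): negative age: -8
  Row 2 (???): empty name
  Row 3 (Pat Brown): OK
  Row 4 (Eve Moore): OK
  Row 5 (Frank Davis): OK

Total errors: 2

2 errors


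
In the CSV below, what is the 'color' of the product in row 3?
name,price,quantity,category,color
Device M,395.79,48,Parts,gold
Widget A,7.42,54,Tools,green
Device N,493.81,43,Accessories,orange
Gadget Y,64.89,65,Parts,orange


Query: Row 3 ('Device N'), column 'color'
Value: orange

orange


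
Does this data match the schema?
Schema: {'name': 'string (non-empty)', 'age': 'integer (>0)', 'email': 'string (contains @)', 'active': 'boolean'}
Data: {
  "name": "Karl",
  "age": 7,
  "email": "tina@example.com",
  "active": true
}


Validating each field against schema:
  name: OK (non-empty string)
  age: OK (positive integer)
  email: OK (string with @)
  active: OK (boolean)

Result: VALID

VALID


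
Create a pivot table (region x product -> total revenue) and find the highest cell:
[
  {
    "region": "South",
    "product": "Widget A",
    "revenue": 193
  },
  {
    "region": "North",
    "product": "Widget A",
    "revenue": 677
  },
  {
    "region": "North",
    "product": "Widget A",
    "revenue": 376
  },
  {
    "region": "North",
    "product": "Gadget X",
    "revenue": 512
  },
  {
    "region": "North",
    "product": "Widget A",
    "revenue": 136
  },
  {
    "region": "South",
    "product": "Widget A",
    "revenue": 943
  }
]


Pivot: region (rows) x product (columns) -> total revenue

     Gadget X      Widget A    
North          512          1189  
South            0          1136  

Highest: North / Widget A = $1189

North / Widget A = $1189


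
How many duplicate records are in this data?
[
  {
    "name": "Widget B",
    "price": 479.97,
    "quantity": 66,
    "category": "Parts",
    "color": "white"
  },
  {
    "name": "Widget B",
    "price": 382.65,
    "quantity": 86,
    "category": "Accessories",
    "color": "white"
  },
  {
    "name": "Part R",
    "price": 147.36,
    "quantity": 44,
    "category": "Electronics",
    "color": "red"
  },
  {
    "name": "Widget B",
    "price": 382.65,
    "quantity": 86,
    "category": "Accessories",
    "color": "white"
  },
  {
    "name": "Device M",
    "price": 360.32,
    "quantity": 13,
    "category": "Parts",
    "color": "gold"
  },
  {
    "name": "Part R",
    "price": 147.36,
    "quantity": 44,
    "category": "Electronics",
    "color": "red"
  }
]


Checking 6 records for duplicates:

  Row 1: Widget B ($479.97, qty 66)
  Row 2: Widget B ($382.65, qty 86)
  Row 3: Part R ($147.36, qty 44)
  Row 4: Widget B ($382.65, qty 86) <-- DUPLICATE
  Row 5: Device M ($360.32, qty 13)
  Row 6: Part R ($147.36, qty 44) <-- DUPLICATE

Duplicates found: 2
Unique records: 4

2 duplicates, 4 unique


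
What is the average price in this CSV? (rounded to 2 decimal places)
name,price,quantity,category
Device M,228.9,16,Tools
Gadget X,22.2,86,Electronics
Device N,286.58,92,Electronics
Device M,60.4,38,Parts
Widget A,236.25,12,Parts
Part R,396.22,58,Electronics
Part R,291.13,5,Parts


Computing average price:
Values: [228.9, 22.2, 286.58, 60.4, 236.25, 396.22, 291.13]
Sum = 1521.68
Count = 7
Average = 1521.68/7 ≈ 217.38 (rounded to 2 decimal places)

217.38


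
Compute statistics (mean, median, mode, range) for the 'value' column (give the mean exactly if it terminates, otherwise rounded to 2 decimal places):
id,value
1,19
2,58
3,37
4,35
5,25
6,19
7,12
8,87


Data: [19, 58, 37, 35, 25, 19, 12, 87]
Count: 8
Sum: 292
Mean: 292/8 = 36.5
Sorted: [12, 19, 19, 25, 35, 37, 58, 87]
Median: 30.0
Mode: 19 (2 times)
Range: 87 - 12 = 75
Min: 12, Max: 87

mean=36.5, median=30.0, mode=19, range=75


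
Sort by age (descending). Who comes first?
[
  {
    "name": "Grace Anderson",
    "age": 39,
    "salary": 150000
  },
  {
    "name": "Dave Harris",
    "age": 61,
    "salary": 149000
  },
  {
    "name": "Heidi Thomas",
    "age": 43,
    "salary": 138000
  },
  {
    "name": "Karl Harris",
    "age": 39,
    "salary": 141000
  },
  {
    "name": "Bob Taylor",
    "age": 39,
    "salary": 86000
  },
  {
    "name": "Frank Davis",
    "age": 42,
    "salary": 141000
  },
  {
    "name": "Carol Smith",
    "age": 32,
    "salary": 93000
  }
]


Sort by: age (descending)

Sorted order:
  1. Dave Harris (age = 61)
  2. Heidi Thomas (age = 43)
  3. Frank Davis (age = 42)
  4. Grace Anderson (age = 39)
  5. Karl Harris (age = 39)
  6. Bob Taylor (age = 39)
  7. Carol Smith (age = 32)

First: Dave Harris

Dave Harris


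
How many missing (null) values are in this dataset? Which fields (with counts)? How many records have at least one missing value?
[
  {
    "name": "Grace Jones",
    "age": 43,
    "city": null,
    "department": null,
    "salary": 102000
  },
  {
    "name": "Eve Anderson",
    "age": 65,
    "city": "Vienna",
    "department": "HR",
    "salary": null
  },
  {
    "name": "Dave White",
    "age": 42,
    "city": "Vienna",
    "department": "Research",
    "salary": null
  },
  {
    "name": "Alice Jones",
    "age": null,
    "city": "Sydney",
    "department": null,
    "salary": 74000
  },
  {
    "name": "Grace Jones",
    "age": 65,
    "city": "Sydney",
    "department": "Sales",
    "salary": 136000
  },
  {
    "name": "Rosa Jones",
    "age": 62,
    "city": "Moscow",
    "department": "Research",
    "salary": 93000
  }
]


Checking for missing (null) values in 6 records:

  Grace Jones: city, department
  Eve Anderson: salary
  Dave White: salary
  Alice Jones: age, department
  Grace Jones: complete
  Rosa Jones: complete

Per field:
  name: 0 missing
  age: 1 missing
  city: 1 missing
  department: 2 missing
  salary: 2 missing

Total missing values: 6
Records with any missing: 4

6 missing values (age: 1, city: 1, department: 2, salary: 2); 4 incomplete records


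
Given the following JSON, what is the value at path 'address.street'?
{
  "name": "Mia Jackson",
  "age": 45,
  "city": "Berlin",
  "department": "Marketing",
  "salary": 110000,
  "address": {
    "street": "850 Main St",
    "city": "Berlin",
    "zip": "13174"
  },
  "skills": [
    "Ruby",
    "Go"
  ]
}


Query: address.street
Path: address -> street
Value: 850 Main St

850 Main St


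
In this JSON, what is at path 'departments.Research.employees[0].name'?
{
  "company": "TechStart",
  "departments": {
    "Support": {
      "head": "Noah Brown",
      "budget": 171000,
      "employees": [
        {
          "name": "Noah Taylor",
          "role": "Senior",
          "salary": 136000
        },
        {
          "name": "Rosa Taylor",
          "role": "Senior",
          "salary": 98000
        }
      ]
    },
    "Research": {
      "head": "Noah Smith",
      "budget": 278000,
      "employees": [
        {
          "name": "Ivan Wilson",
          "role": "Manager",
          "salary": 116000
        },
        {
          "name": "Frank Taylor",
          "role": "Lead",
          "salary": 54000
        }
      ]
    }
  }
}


Path: departments.Research.employees[0].name

Navigate:
  -> departments
  -> Research
  -> employees[0].name = 'Ivan Wilson'

Ivan Wilson


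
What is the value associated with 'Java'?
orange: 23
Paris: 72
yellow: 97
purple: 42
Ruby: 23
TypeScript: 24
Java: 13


Looking up key 'Java'
Value: 13

13


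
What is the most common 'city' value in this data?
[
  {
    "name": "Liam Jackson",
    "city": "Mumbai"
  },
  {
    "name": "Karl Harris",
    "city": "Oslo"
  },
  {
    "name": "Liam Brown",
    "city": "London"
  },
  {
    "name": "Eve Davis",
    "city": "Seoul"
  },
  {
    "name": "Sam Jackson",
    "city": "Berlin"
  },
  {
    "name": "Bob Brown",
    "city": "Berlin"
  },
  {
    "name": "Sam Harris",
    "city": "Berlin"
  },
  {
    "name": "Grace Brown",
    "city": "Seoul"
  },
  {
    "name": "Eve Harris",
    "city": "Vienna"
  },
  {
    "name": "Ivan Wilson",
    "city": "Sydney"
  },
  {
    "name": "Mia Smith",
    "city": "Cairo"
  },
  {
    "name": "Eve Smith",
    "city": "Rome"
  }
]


Counting 'city' values across 12 records:

  Berlin: 3 ###
  Seoul: 2 ##
  Mumbai: 1 #
  Oslo: 1 #
  London: 1 #
  Vienna: 1 #
  Sydney: 1 #
  Cairo: 1 #
  Rome: 1 #

Most common: Berlin (3 times)

Berlin (3 times)


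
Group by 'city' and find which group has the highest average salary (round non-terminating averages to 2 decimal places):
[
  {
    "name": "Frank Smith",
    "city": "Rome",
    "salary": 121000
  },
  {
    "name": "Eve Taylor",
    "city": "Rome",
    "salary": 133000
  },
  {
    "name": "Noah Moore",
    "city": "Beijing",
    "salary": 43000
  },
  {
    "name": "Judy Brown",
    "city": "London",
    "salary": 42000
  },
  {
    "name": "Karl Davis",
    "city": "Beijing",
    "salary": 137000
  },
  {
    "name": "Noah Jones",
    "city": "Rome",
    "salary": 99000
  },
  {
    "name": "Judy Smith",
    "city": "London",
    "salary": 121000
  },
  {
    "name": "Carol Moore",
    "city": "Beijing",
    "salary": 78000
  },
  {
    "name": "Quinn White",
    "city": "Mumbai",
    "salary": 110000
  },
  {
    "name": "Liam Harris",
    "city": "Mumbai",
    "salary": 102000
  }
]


Group by: city

Groups:
  Beijing: 3 people, avg salary = 258000/3 = $86000
  London: 2 people, avg salary = 163000/2 = $81500
  Mumbai: 2 people, avg salary = 212000/2 = $106000
  Rome: 3 people, avg salary = 353000/3 ≈ $117666.67

Highest average salary: Rome (≈$117666.67)

Rome (≈$117666.67)


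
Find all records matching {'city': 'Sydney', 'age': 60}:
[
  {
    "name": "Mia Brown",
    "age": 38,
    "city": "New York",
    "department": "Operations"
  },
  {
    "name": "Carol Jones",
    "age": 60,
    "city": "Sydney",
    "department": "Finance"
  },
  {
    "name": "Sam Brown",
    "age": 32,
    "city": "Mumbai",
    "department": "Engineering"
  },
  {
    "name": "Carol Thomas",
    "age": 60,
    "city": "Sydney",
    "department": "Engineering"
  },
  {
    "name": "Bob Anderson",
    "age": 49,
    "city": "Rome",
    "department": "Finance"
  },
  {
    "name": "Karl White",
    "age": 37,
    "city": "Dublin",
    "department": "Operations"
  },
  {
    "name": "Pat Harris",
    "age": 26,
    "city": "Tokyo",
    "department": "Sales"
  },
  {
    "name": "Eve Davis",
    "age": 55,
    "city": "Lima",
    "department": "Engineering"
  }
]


Search criteria: {'city': 'Sydney', 'age': 60}

Checking 8 records:
  Mia Brown: {city: New York, age: 38}
  Carol Jones: {city: Sydney, age: 60} <-- MATCH
  Sam Brown: {city: Mumbai, age: 32}
  Carol Thomas: {city: Sydney, age: 60} <-- MATCH
  Bob Anderson: {city: Rome, age: 49}
  Karl White: {city: Dublin, age: 37}
  Pat Harris: {city: Tokyo, age: 26}
  Eve Davis: {city: Lima, age: 55}

Matches: ["Carol Jones", "Carol Thomas"]

["Carol Jones", "Carol Thomas"]


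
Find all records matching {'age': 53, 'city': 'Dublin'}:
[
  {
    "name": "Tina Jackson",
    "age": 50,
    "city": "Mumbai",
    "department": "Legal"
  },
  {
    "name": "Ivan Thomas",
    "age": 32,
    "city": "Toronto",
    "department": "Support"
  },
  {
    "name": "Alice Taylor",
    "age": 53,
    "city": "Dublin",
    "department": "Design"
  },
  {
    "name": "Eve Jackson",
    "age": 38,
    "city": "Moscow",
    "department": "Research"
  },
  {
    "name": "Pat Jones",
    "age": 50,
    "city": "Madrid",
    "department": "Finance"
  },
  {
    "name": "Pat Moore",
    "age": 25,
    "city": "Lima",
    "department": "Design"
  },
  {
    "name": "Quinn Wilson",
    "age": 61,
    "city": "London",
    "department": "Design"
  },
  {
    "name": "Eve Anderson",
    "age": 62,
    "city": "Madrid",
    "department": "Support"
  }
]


Search criteria: {'age': 53, 'city': 'Dublin'}

Checking 8 records:
  Tina Jackson: {age: 50, city: Mumbai}
  Ivan Thomas: {age: 32, city: Toronto}
  Alice Taylor: {age: 53, city: Dublin} <-- MATCH
  Eve Jackson: {age: 38, city: Moscow}
  Pat Jones: {age: 50, city: Madrid}
  Pat Moore: {age: 25, city: Lima}
  Quinn Wilson: {age: 61, city: London}
  Eve Anderson: {age: 62, city: Madrid}

Matches: ["Alice Taylor"]

["Alice Taylor"]


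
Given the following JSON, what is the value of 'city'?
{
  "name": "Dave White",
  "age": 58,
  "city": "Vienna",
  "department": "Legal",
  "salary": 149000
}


Looking up field 'city'
Value: Vienna

Vienna


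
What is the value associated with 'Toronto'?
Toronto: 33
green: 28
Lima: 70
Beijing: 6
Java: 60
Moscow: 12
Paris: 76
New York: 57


Looking up key 'Toronto'
Value: 33

33


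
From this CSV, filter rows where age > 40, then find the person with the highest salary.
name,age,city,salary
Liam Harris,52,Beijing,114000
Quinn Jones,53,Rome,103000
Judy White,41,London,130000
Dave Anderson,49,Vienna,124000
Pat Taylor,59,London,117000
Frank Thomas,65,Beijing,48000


Filter: age > 40
Sort by: salary (descending)

Filtered records (6):
  Judy White, age 41, salary $130000
  Dave Anderson, age 49, salary $124000
  Pat Taylor, age 59, salary $117000
  Liam Harris, age 52, salary $114000
  Quinn Jones, age 53, salary $103000
  Frank Thomas, age 65, salary $48000

Highest salary: Judy White ($130000)

Judy White


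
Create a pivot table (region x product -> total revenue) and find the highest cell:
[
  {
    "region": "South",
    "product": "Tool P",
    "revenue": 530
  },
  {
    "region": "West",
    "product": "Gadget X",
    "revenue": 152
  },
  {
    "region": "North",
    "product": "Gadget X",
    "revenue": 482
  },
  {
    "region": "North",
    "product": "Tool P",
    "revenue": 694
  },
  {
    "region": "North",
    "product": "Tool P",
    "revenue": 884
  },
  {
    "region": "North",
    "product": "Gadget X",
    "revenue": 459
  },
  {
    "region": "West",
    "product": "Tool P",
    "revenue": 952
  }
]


Pivot: region (rows) x product (columns) -> total revenue

     Gadget X      Tool P      
North          941          1578  
South            0           530  
West           152           952  

Highest: North / Tool P = $1578

North / Tool P = $1578


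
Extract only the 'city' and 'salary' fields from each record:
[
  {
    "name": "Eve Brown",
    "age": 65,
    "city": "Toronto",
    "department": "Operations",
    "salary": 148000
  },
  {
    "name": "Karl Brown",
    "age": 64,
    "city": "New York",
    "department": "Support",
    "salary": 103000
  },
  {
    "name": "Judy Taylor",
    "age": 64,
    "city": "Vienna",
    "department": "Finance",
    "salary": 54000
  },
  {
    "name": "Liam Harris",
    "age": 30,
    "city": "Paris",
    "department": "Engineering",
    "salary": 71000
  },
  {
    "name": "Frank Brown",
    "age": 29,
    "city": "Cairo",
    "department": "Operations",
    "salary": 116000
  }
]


Original: 5 records with fields: name, age, city, department, salary
Keep: ['city', 'salary']
Drop: ['name', 'age', 'department']
Result: 5 records, 2 fields each

[
  {
    "city": "Toronto",
    "salary": 148000
  },
  {
    "city": "New York",
    "salary": 103000
  },
  {
    "city": "Vienna",
    "salary": 54000
  },
  {
    "city": "Paris",
    "salary": 71000
  },
  {
    "city": "Cairo",
    "salary": 116000
  }
]


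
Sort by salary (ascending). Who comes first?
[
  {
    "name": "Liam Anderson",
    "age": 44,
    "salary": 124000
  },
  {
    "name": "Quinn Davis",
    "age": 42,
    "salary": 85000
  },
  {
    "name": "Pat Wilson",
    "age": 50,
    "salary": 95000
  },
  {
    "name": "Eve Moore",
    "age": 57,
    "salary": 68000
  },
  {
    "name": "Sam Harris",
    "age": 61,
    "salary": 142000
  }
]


Sort by: salary (ascending)

Sorted order:
  1. Eve Moore (salary = 68000)
  2. Quinn Davis (salary = 85000)
  3. Pat Wilson (salary = 95000)
  4. Liam Anderson (salary = 124000)
  5. Sam Harris (salary = 142000)

First: Eve Moore

Eve Moore


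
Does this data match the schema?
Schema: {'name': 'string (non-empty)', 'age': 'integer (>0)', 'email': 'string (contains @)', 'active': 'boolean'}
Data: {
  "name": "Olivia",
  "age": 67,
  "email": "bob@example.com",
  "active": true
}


Validating each field against schema:
  name: OK (non-empty string)
  age: OK (positive integer)
  email: OK (string with @)
  active: OK (boolean)

Result: VALID

VALID


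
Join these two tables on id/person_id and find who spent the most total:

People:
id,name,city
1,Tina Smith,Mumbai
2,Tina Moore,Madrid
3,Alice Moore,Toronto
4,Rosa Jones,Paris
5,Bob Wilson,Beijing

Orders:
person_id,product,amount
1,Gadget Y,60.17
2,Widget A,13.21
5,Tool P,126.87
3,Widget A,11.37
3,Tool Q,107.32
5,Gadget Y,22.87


Join on: people.id = orders.person_id

Joined rows:
  Tina Smith (Mumbai) bought Gadget Y for $60.17
  Tina Moore (Madrid) bought Widget A for $13.21
  Bob Wilson (Beijing) bought Tool P for $126.87
  Alice Moore (Toronto) bought Widget A for $11.37
  Alice Moore (Toronto) bought Tool Q for $107.32
  Bob Wilson (Beijing) bought Gadget Y for $22.87

Total per person:
  Bob Wilson: $149.74
  Alice Moore: $118.69
  Tina Smith: $60.17
  Tina Moore: $13.21

Top spender: Bob Wilson ($149.74)

Bob Wilson ($149.74)


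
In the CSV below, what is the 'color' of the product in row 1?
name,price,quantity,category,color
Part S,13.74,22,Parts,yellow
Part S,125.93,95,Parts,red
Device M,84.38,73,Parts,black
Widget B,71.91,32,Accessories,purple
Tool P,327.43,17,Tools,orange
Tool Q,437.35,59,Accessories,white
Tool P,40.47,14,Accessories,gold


Query: Row 1 ('Part S'), column 'color'
Value: yellow

yellow


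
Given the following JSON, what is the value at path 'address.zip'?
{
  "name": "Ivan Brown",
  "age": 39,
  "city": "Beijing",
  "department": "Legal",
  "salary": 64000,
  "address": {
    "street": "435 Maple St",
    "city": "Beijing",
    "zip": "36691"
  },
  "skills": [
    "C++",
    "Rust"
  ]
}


Query: address.zip
Path: address -> zip
Value: 36691

36691


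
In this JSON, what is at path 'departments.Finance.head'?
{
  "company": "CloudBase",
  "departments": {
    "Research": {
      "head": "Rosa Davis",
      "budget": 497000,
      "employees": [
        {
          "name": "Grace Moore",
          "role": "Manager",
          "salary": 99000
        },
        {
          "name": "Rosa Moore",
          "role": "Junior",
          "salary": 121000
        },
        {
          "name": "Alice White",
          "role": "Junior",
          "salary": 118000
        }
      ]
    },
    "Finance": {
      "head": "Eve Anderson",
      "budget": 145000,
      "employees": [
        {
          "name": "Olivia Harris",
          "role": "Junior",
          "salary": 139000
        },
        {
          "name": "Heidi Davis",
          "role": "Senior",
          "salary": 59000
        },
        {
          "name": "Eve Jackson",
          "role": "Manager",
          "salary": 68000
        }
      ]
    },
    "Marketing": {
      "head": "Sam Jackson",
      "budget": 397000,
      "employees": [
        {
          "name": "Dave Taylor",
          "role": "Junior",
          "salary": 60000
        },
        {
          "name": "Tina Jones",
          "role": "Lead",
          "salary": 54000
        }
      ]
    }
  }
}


Path: departments.Finance.head

Navigate:
  -> departments
  -> Finance
  -> head = 'Eve Anderson'

Eve Anderson


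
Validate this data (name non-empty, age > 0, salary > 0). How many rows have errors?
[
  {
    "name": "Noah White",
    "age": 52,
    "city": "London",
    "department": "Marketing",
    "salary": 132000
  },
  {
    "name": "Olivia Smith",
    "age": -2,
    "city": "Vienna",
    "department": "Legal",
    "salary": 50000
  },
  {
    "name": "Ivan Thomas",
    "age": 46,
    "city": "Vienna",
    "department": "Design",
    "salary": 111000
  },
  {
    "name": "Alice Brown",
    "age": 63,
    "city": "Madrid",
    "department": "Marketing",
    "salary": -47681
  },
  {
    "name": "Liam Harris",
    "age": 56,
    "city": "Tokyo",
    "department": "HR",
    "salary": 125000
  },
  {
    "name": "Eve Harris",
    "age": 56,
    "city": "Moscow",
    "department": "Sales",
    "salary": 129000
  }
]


Validating 6 records:
Rules: name non-empty, age > 0, salary > 0

  Row 1 (Noah White): OK
  Row 2 (Olivia Smith): negative age: -2
  Row 3 (Ivan Thomas): OK
  Row 4 (Alice Brown): negative salary: -47681
  Row 5 (Liam Harris): OK
  Row 6 (Eve Harris): OK

Total errors: 2

2 errors
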